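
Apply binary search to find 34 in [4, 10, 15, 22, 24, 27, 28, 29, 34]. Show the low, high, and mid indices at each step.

Binary search for 34 in [4, 10, 15, 22, 24, 27, 28, 29, 34]:

lo=0, hi=8, mid=4, arr[mid]=24 -> 24 < 34, search right half
lo=5, hi=8, mid=6, arr[mid]=28 -> 28 < 34, search right half
lo=7, hi=8, mid=7, arr[mid]=29 -> 29 < 34, search right half
lo=8, hi=8, mid=8, arr[mid]=34 -> Found target at index 8!

Binary search finds 34 at index 8 after 4 comparisons. The search repeatedly halves the search space by comparing with the middle element.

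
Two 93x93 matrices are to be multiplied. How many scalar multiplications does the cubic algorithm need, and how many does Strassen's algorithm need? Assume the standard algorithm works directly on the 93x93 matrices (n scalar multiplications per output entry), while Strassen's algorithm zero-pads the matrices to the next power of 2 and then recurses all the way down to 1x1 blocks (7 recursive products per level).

Matrix multiplication for 93x93 matrices:

Strassen's algorithm requires power-of-2 dimensions. Pad 93x93 to 128x128 (next power of 2).

Standard algorithm: 93^3 = 804357 multiplications
Strassen's algorithm: 7^(log2(128)) = 7^7 = 823543 multiplications
Difference: 804357 - 823543 = -19186 (Strassen uses MORE here due to padding overhead — for small or just-over-power-of-2 n, padding can outweigh the per-level savings)

Standard: 804357 multiplications (93^3). Strassen: 823543 multiplications (7^7, after padding to 128x128). Strassen reduces 8 recursive multiplications to 7 at each level.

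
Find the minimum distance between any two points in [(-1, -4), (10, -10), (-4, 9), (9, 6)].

Computing all pairwise distances among 4 points:

d((-1, -4), (10, -10)) = 12.53 <-- minimum
d((-1, -4), (-4, 9)) = 13.3417
d((-1, -4), (9, 6)) = 14.1421
d((10, -10), (-4, 9)) = 23.6008
d((10, -10), (9, 6)) = 16.0312
d((-4, 9), (9, 6)) = 13.3417

Closest pair: (-1, -4) and (10, -10) with distance 12.53

The closest pair is (-1, -4) and (10, -10) with Euclidean distance 12.53. For 4 points, brute-force pairwise comparison is shown above. For large n, the divide-and-conquer algorithm (sort by x, recurse on halves, check the dividing strip) achieves O(n log n).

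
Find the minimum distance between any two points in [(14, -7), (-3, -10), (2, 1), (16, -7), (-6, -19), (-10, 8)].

Computing all pairwise distances among 6 points:

d((14, -7), (-3, -10)) = 17.2627
d((14, -7), (2, 1)) = 14.4222
d((14, -7), (16, -7)) = 2.0 <-- minimum
d((14, -7), (-6, -19)) = 23.3238
d((14, -7), (-10, 8)) = 28.3019
d((-3, -10), (2, 1)) = 12.083
d((-3, -10), (16, -7)) = 19.2354
d((-3, -10), (-6, -19)) = 9.4868
d((-3, -10), (-10, 8)) = 19.3132
d((2, 1), (16, -7)) = 16.1245
d((2, 1), (-6, -19)) = 21.5407
d((2, 1), (-10, 8)) = 13.8924
d((16, -7), (-6, -19)) = 25.0599
d((16, -7), (-10, 8)) = 30.0167
d((-6, -19), (-10, 8)) = 27.2947

Closest pair: (14, -7) and (16, -7) with distance 2.0

The closest pair is (14, -7) and (16, -7) with Euclidean distance 2.0. For 6 points, brute-force pairwise comparison is shown above. For large n, the divide-and-conquer algorithm (sort by x, recurse on halves, check the dividing strip) achieves O(n log n).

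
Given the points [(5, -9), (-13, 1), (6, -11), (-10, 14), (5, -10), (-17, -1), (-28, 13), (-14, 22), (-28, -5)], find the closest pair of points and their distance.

Computing all pairwise distances among 9 points:

d((5, -9), (-13, 1)) = 20.5913
d((5, -9), (6, -11)) = 2.2361
d((5, -9), (-10, 14)) = 27.4591
d((5, -9), (5, -10)) = 1.0 <-- minimum
d((5, -9), (-17, -1)) = 23.4094
d((5, -9), (-28, 13)) = 39.6611
d((5, -9), (-14, 22)) = 36.3593
d((5, -9), (-28, -5)) = 33.2415
d((-13, 1), (6, -11)) = 22.4722
d((-13, 1), (-10, 14)) = 13.3417
d((-13, 1), (5, -10)) = 21.095
d((-13, 1), (-17, -1)) = 4.4721
d((-13, 1), (-28, 13)) = 19.2094
d((-13, 1), (-14, 22)) = 21.0238
d((-13, 1), (-28, -5)) = 16.1555
d((6, -11), (-10, 14)) = 29.6816
d((6, -11), (5, -10)) = 1.4142
d((6, -11), (-17, -1)) = 25.0799
d((6, -11), (-28, 13)) = 41.6173
d((6, -11), (-14, 22)) = 38.5876
d((6, -11), (-28, -5)) = 34.5254
d((-10, 14), (5, -10)) = 28.3019
d((-10, 14), (-17, -1)) = 16.5529
d((-10, 14), (-28, 13)) = 18.0278
d((-10, 14), (-14, 22)) = 8.9443
d((-10, 14), (-28, -5)) = 26.1725
d((5, -10), (-17, -1)) = 23.7697
d((5, -10), (-28, 13)) = 40.2244
d((5, -10), (-14, 22)) = 37.2156
d((5, -10), (-28, -5)) = 33.3766
d((-17, -1), (-28, 13)) = 17.8045
d((-17, -1), (-14, 22)) = 23.1948
d((-17, -1), (-28, -5)) = 11.7047
d((-28, 13), (-14, 22)) = 16.6433
d((-28, 13), (-28, -5)) = 18.0
d((-14, 22), (-28, -5)) = 30.4138

Closest pair: (5, -9) and (5, -10) with distance 1.0

The closest pair is (5, -9) and (5, -10) with Euclidean distance 1.0. For 9 points, brute-force pairwise comparison is shown above. For large n, the divide-and-conquer algorithm (sort by x, recurse on halves, check the dividing strip) achieves O(n log n).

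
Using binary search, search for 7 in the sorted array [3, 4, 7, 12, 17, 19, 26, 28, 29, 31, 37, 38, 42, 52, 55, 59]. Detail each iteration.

Binary search for 7 in [3, 4, 7, 12, 17, 19, 26, 28, 29, 31, 37, 38, 42, 52, 55, 59]:

lo=0, hi=15, mid=7, arr[mid]=28 -> 28 > 7, search left half
lo=0, hi=6, mid=3, arr[mid]=12 -> 12 > 7, search left half
lo=0, hi=2, mid=1, arr[mid]=4 -> 4 < 7, search right half
lo=2, hi=2, mid=2, arr[mid]=7 -> Found target at index 2!

Binary search finds 7 at index 2 after 4 comparisons. The search repeatedly halves the search space by comparing with the middle element.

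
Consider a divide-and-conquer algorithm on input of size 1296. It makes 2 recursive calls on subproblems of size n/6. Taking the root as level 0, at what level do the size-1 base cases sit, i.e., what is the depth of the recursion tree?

For divide and conquer with division factor 6:

Problem sizes at each level:
Level 0: 1296
Level 1: 216
Level 2: 36
Level 3: 6
Level 4: 1

The root is level 0 and the size-1 base case is level 4 (the tree spans levels 0 through 4, i.e. 5 levels counting the root), so the depth is the number of divisions: log_6(1296) = 4

The recursion tree depth is log_6(1296) = 4. At each level, the problem size is divided by 6, so it takes 4 divisions to reduce to a base case of size 1. The algorithm makes 2 recursive calls at each level.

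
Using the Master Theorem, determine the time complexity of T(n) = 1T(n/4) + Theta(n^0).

Master Theorem for T(n) = 1T(n/4) + O(n^0):

a = 1, b = 4, c = 0
log_b(a) = log_4(1) = 0.0000

Case 2: c = 0 = log_4(1) = 0.0000
T(n) = O(n^0 log n) = O(log n)

For T(n) = 1T(n/4) + O(n^0): log_4(1) = 0.0000. This is Case 2 of the Master Theorem (c = log_b(a), equal work at all levels), giving O(log n).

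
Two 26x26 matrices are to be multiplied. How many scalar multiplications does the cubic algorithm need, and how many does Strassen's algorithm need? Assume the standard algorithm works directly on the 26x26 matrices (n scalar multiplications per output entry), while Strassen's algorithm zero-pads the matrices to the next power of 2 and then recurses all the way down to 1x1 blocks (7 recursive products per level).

Matrix multiplication for 26x26 matrices:

Strassen's algorithm requires power-of-2 dimensions. Pad 26x26 to 32x32 (next power of 2).

Standard algorithm: 26^3 = 17576 multiplications
Strassen's algorithm: 7^(log2(32)) = 7^5 = 16807 multiplications
Savings: 17576 - 16807 = 769 multiplications

Standard: 17576 multiplications (26^3). Strassen: 16807 multiplications (7^5, after padding to 32x32). Strassen reduces 8 recursive multiplications to 7 at each level.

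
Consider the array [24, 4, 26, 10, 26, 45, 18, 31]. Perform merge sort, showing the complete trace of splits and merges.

Merge sort trace:

Split: [24, 4, 26, 10, 26, 45, 18, 31] -> [24, 4, 26, 10] and [26, 45, 18, 31]
  Split: [24, 4, 26, 10] -> [24, 4] and [26, 10]
    Split: [24, 4] -> [24] and [4]
    Merge: [24] + [4] -> [4, 24]
    Split: [26, 10] -> [26] and [10]
    Merge: [26] + [10] -> [10, 26]
  Merge: [4, 24] + [10, 26] -> [4, 10, 24, 26]
  Split: [26, 45, 18, 31] -> [26, 45] and [18, 31]
    Split: [26, 45] -> [26] and [45]
    Merge: [26] + [45] -> [26, 45]
    Split: [18, 31] -> [18] and [31]
    Merge: [18] + [31] -> [18, 31]
  Merge: [26, 45] + [18, 31] -> [18, 26, 31, 45]
Merge: [4, 10, 24, 26] + [18, 26, 31, 45] -> [4, 10, 18, 24, 26, 26, 31, 45]

Final sorted array: [4, 10, 18, 24, 26, 26, 31, 45]

The merge sort proceeds by recursively splitting the array and merging sorted halves.
After all merges, the sorted array is [4, 10, 18, 24, 26, 26, 31, 45].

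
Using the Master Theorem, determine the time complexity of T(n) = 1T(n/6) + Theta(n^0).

Master Theorem for T(n) = 1T(n/6) + O(n^0):

a = 1, b = 6, c = 0
log_b(a) = log_6(1) = 0.0000

Case 2: c = 0 = log_6(1) = 0.0000
T(n) = O(n^0 log n) = O(log n)

For T(n) = 1T(n/6) + O(n^0): log_6(1) = 0.0000. This is Case 2 of the Master Theorem (c = log_b(a), equal work at all levels), giving O(log n).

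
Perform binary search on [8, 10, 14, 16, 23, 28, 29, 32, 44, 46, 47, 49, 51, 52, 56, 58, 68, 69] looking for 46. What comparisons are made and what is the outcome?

Binary search for 46 in [8, 10, 14, 16, 23, 28, 29, 32, 44, 46, 47, 49, 51, 52, 56, 58, 68, 69]:

lo=0, hi=17, mid=8, arr[mid]=44 -> 44 < 46, search right half
lo=9, hi=17, mid=13, arr[mid]=52 -> 52 > 46, search left half
lo=9, hi=12, mid=10, arr[mid]=47 -> 47 > 46, search left half
lo=9, hi=9, mid=9, arr[mid]=46 -> Found target at index 9!

Binary search finds 46 at index 9 after 4 comparisons. The search repeatedly halves the search space by comparing with the middle element.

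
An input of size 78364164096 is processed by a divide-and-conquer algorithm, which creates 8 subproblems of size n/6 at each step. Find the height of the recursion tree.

For divide and conquer with division factor 6:

Problem sizes at each level:
Level 0: 78364164096
Level 1: 13060694016
Level 2: 2176782336
Level 3: 362797056
Level 4: 60466176
Level 5: 10077696
Level 6: 1679616
Level 7: 279936
Level 8: 46656
Level 9: 7776
Level 10: 1296
Level 11: 216
Level 12: 36
Level 13: 6
Level 14: 1

The root is level 0 and the size-1 base case is level 14 (the tree spans levels 0 through 14, i.e. 15 levels counting the root), so the depth is the number of divisions: log_6(78364164096) = 14

The recursion tree depth is log_6(78364164096) = 14. At each level, the problem size is divided by 6, so it takes 14 divisions to reduce to a base case of size 1. The algorithm makes 8 recursive calls at each level.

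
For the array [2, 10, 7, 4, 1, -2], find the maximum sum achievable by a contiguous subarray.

Using Kadane's algorithm on [2, 10, 7, 4, 1, -2]:

Scanning through the array:
Position 1 (value 10): max_ending_here = 12, max_so_far = 12
Position 2 (value 7): max_ending_here = 19, max_so_far = 19
Position 3 (value 4): max_ending_here = 23, max_so_far = 23
Position 4 (value 1): max_ending_here = 24, max_so_far = 24
Position 5 (value -2): max_ending_here = 22, max_so_far = 24

Maximum subarray: [2, 10, 7, 4, 1]
Maximum sum: 24

The maximum subarray is [2, 10, 7, 4, 1] with sum 24. This subarray runs from index 0 to index 4.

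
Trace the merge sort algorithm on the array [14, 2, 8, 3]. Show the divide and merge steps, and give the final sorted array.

Merge sort trace:

Split: [14, 2, 8, 3] -> [14, 2] and [8, 3]
  Split: [14, 2] -> [14] and [2]
  Merge: [14] + [2] -> [2, 14]
  Split: [8, 3] -> [8] and [3]
  Merge: [8] + [3] -> [3, 8]
Merge: [2, 14] + [3, 8] -> [2, 3, 8, 14]

Final sorted array: [2, 3, 8, 14]

The merge sort proceeds by recursively splitting the array and merging sorted halves.
After all merges, the sorted array is [2, 3, 8, 14].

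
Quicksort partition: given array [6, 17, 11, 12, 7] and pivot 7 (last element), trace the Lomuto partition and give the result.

Lomuto partition with pivot = 7:

Initial array: [6, 17, 11, 12, 7]

arr[0]=6 <= 7: swap with position 0, array becomes [6, 17, 11, 12, 7]
arr[1]=17 > 7: no swap
arr[2]=11 > 7: no swap
arr[3]=12 > 7: no swap

Place pivot at position 1: [6, 7, 11, 12, 17]
Pivot position: 1

After partitioning with pivot 7, the array becomes [6, 7, 11, 12, 17]. The pivot is placed at index 1. All elements to the left of the pivot are <= 7, and all elements to the right are > 7.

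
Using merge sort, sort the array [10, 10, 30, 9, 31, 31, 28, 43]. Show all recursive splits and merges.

Merge sort trace:

Split: [10, 10, 30, 9, 31, 31, 28, 43] -> [10, 10, 30, 9] and [31, 31, 28, 43]
  Split: [10, 10, 30, 9] -> [10, 10] and [30, 9]
    Split: [10, 10] -> [10] and [10]
    Merge: [10] + [10] -> [10, 10]
    Split: [30, 9] -> [30] and [9]
    Merge: [30] + [9] -> [9, 30]
  Merge: [10, 10] + [9, 30] -> [9, 10, 10, 30]
  Split: [31, 31, 28, 43] -> [31, 31] and [28, 43]
    Split: [31, 31] -> [31] and [31]
    Merge: [31] + [31] -> [31, 31]
    Split: [28, 43] -> [28] and [43]
    Merge: [28] + [43] -> [28, 43]
  Merge: [31, 31] + [28, 43] -> [28, 31, 31, 43]
Merge: [9, 10, 10, 30] + [28, 31, 31, 43] -> [9, 10, 10, 28, 30, 31, 31, 43]

Final sorted array: [9, 10, 10, 28, 30, 31, 31, 43]

The merge sort proceeds by recursively splitting the array and merging sorted halves.
After all merges, the sorted array is [9, 10, 10, 28, 30, 31, 31, 43].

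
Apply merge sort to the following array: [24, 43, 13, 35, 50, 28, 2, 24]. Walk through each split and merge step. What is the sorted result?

Merge sort trace:

Split: [24, 43, 13, 35, 50, 28, 2, 24] -> [24, 43, 13, 35] and [50, 28, 2, 24]
  Split: [24, 43, 13, 35] -> [24, 43] and [13, 35]
    Split: [24, 43] -> [24] and [43]
    Merge: [24] + [43] -> [24, 43]
    Split: [13, 35] -> [13] and [35]
    Merge: [13] + [35] -> [13, 35]
  Merge: [24, 43] + [13, 35] -> [13, 24, 35, 43]
  Split: [50, 28, 2, 24] -> [50, 28] and [2, 24]
    Split: [50, 28] -> [50] and [28]
    Merge: [50] + [28] -> [28, 50]
    Split: [2, 24] -> [2] and [24]
    Merge: [2] + [24] -> [2, 24]
  Merge: [28, 50] + [2, 24] -> [2, 24, 28, 50]
Merge: [13, 24, 35, 43] + [2, 24, 28, 50] -> [2, 13, 24, 24, 28, 35, 43, 50]

Final sorted array: [2, 13, 24, 24, 28, 35, 43, 50]

The merge sort proceeds by recursively splitting the array and merging sorted halves.
After all merges, the sorted array is [2, 13, 24, 24, 28, 35, 43, 50].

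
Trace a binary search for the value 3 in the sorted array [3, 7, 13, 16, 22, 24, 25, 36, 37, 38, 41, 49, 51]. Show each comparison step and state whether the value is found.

Binary search for 3 in [3, 7, 13, 16, 22, 24, 25, 36, 37, 38, 41, 49, 51]:

lo=0, hi=12, mid=6, arr[mid]=25 -> 25 > 3, search left half
lo=0, hi=5, mid=2, arr[mid]=13 -> 13 > 3, search left half
lo=0, hi=1, mid=0, arr[mid]=3 -> Found target at index 0!

Binary search finds 3 at index 0 after 3 comparisons. The search repeatedly halves the search space by comparing with the middle element.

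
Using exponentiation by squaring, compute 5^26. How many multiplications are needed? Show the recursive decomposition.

Computing 5^26 by squaring (build up from 5^1; each line after the first costs one multiplication):

5^1 = 5
5^2 = (5^1)^2 = 5^2 = 25
5^3 = 5 * 5^2 = 5 * 25 = 125
5^6 = (5^3)^2 = 125^2 = 15625
5^12 = (5^6)^2 = 15625^2 = 244140625
5^13 = 5 * 5^12 = 5 * 244140625 = 1220703125
5^26 = (5^13)^2 = 1220703125^2 = 1490116119384765625

Result: 1490116119384765625
Multiplications needed: 6 (6 lines after 5^1)

5^26 = 1490116119384765625. Using exponentiation by squaring, this requires 6 multiplications. The key idea: if the exponent is even, square the half-power; if odd, multiply by the base once.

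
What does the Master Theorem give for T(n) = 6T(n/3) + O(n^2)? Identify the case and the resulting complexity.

Master Theorem for T(n) = 6T(n/3) + O(n^2):

a = 6, b = 3, c = 2
log_b(a) = log_3(6) = 1.6309

Case 3: c = 2 > log_3(6) = 1.6309
T(n) = O(n^2) = O(n^2)

For T(n) = 6T(n/3) + O(n^2): log_3(6) = 1.6309. This is Case 3 of the Master Theorem (c > log_b(a), work dominated by root), giving O(n^2).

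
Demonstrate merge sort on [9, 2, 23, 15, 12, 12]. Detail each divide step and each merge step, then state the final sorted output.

Merge sort trace:

Split: [9, 2, 23, 15, 12, 12] -> [9, 2, 23] and [15, 12, 12]
  Split: [9, 2, 23] -> [9] and [2, 23]
    Split: [2, 23] -> [2] and [23]
    Merge: [2] + [23] -> [2, 23]
  Merge: [9] + [2, 23] -> [2, 9, 23]
  Split: [15, 12, 12] -> [15] and [12, 12]
    Split: [12, 12] -> [12] and [12]
    Merge: [12] + [12] -> [12, 12]
  Merge: [15] + [12, 12] -> [12, 12, 15]
Merge: [2, 9, 23] + [12, 12, 15] -> [2, 9, 12, 12, 15, 23]

Final sorted array: [2, 9, 12, 12, 15, 23]

The merge sort proceeds by recursively splitting the array and merging sorted halves.
After all merges, the sorted array is [2, 9, 12, 12, 15, 23].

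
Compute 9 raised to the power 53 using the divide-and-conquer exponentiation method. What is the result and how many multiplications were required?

Computing 9^53 by squaring (build up from 9^1; each line after the first costs one multiplication):

9^1 = 9
9^2 = (9^1)^2 = 9^2 = 81
9^3 = 9 * 9^2 = 9 * 81 = 729
9^6 = (9^3)^2 = 729^2 = 531441
9^12 = (9^6)^2 = 531441^2 = 282429536481
9^13 = 9 * 9^12 = 9 * 282429536481 = 2541865828329
9^26 = (9^13)^2 = 2541865828329^2 = 6461081889226673298932241
9^52 = (9^26)^2 = 6461081889226673298932241^2 = 41745579179292917813953351511015323088870709282081
9^53 = 9 * 9^52 = 9 * 41745579179292917813953351511015323088870709282081 = 375710212613636260325580163599137907799836383538729

Result: 375710212613636260325580163599137907799836383538729
Multiplications needed: 8 (8 lines after 9^1)

9^53 = 375710212613636260325580163599137907799836383538729. Using exponentiation by squaring, this requires 8 multiplications. The key idea: if the exponent is even, square the half-power; if odd, multiply by the base once.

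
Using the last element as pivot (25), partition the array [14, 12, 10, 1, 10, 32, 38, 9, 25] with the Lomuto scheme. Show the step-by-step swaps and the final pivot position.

Lomuto partition with pivot = 25:

Initial array: [14, 12, 10, 1, 10, 32, 38, 9, 25]

arr[0]=14 <= 25: swap with position 0, array becomes [14, 12, 10, 1, 10, 32, 38, 9, 25]
arr[1]=12 <= 25: swap with position 1, array becomes [14, 12, 10, 1, 10, 32, 38, 9, 25]
arr[2]=10 <= 25: swap with position 2, array becomes [14, 12, 10, 1, 10, 32, 38, 9, 25]
arr[3]=1 <= 25: swap with position 3, array becomes [14, 12, 10, 1, 10, 32, 38, 9, 25]
arr[4]=10 <= 25: swap with position 4, array becomes [14, 12, 10, 1, 10, 32, 38, 9, 25]
arr[5]=32 > 25: no swap
arr[6]=38 > 25: no swap
arr[7]=9 <= 25: swap with position 5, array becomes [14, 12, 10, 1, 10, 9, 38, 32, 25]

Place pivot at position 6: [14, 12, 10, 1, 10, 9, 25, 32, 38]
Pivot position: 6

After partitioning with pivot 25, the array becomes [14, 12, 10, 1, 10, 9, 25, 32, 38]. The pivot is placed at index 6. All elements to the left of the pivot are <= 25, and all elements to the right are > 25.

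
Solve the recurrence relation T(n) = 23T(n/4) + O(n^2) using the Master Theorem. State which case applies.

Master Theorem for T(n) = 23T(n/4) + O(n^2):

a = 23, b = 4, c = 2
log_b(a) = log_4(23) = 2.2618

Case 1: c = 2 < log_4(23) = 2.2618
T(n) = O(n^(log_4 23))

For T(n) = 23T(n/4) + O(n^2): log_4(23) = 2.2618. This is Case 1 of the Master Theorem (c < log_b(a), work dominated by leaves), giving O(n^(log_4 23)).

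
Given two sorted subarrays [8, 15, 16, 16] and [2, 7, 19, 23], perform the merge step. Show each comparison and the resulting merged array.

Merging process:

Compare 8 vs 2: take 2 from right. Merged: [2]
Compare 8 vs 7: take 7 from right. Merged: [2, 7]
Compare 8 vs 19: take 8 from left. Merged: [2, 7, 8]
Compare 15 vs 19: take 15 from left. Merged: [2, 7, 8, 15]
Compare 16 vs 19: take 16 from left. Merged: [2, 7, 8, 15, 16]
Compare 16 vs 19: take 16 from left. Merged: [2, 7, 8, 15, 16, 16]
Append remaining from right: [19, 23]. Merged: [2, 7, 8, 15, 16, 16, 19, 23]

Final merged array: [2, 7, 8, 15, 16, 16, 19, 23]
Total comparisons: 6

The merged array is [2, 7, 8, 15, 16, 16, 19, 23], requiring 6 comparisons. The merge step runs in O(n) time where n is the total number of elements.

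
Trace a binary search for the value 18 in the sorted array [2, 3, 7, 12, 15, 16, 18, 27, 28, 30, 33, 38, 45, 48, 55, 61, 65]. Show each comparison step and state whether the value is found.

Binary search for 18 in [2, 3, 7, 12, 15, 16, 18, 27, 28, 30, 33, 38, 45, 48, 55, 61, 65]:

lo=0, hi=16, mid=8, arr[mid]=28 -> 28 > 18, search left half
lo=0, hi=7, mid=3, arr[mid]=12 -> 12 < 18, search right half
lo=4, hi=7, mid=5, arr[mid]=16 -> 16 < 18, search right half
lo=6, hi=7, mid=6, arr[mid]=18 -> Found target at index 6!

Binary search finds 18 at index 6 after 4 comparisons. The search repeatedly halves the search space by comparing with the middle element.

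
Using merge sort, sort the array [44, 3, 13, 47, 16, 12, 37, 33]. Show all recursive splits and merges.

Merge sort trace:

Split: [44, 3, 13, 47, 16, 12, 37, 33] -> [44, 3, 13, 47] and [16, 12, 37, 33]
  Split: [44, 3, 13, 47] -> [44, 3] and [13, 47]
    Split: [44, 3] -> [44] and [3]
    Merge: [44] + [3] -> [3, 44]
    Split: [13, 47] -> [13] and [47]
    Merge: [13] + [47] -> [13, 47]
  Merge: [3, 44] + [13, 47] -> [3, 13, 44, 47]
  Split: [16, 12, 37, 33] -> [16, 12] and [37, 33]
    Split: [16, 12] -> [16] and [12]
    Merge: [16] + [12] -> [12, 16]
    Split: [37, 33] -> [37] and [33]
    Merge: [37] + [33] -> [33, 37]
  Merge: [12, 16] + [33, 37] -> [12, 16, 33, 37]
Merge: [3, 13, 44, 47] + [12, 16, 33, 37] -> [3, 12, 13, 16, 33, 37, 44, 47]

Final sorted array: [3, 12, 13, 16, 33, 37, 44, 47]

The merge sort proceeds by recursively splitting the array and merging sorted halves.
After all merges, the sorted array is [3, 12, 13, 16, 33, 37, 44, 47].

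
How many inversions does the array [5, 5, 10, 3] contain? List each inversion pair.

Finding inversions in [5, 5, 10, 3]:

(0, 3): arr[0]=5 > arr[3]=3
(1, 3): arr[1]=5 > arr[3]=3
(2, 3): arr[2]=10 > arr[3]=3

Total inversions: 3

The array has 3 inversion(s): (0,3), (1,3), (2,3). Each pair (i,j) satisfies i < j and arr[i] > arr[j].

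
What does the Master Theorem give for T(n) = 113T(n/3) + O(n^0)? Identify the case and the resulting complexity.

Master Theorem for T(n) = 113T(n/3) + O(n^0):

a = 113, b = 3, c = 0
log_b(a) = log_3(113) = 4.3031

Case 1: c = 0 < log_3(113) = 4.3031
T(n) = O(n^(log_3 113))

For T(n) = 113T(n/3) + O(n^0): log_3(113) = 4.3031. This is Case 1 of the Master Theorem (c < log_b(a), work dominated by leaves), giving O(n^(log_3 113)).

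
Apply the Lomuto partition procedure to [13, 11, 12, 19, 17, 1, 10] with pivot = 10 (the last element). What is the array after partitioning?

Lomuto partition with pivot = 10:

Initial array: [13, 11, 12, 19, 17, 1, 10]

arr[0]=13 > 10: no swap
arr[1]=11 > 10: no swap
arr[2]=12 > 10: no swap
arr[3]=19 > 10: no swap
arr[4]=17 > 10: no swap
arr[5]=1 <= 10: swap with position 0, array becomes [1, 11, 12, 19, 17, 13, 10]

Place pivot at position 1: [1, 10, 12, 19, 17, 13, 11]
Pivot position: 1

After partitioning with pivot 10, the array becomes [1, 10, 12, 19, 17, 13, 11]. The pivot is placed at index 1. All elements to the left of the pivot are <= 10, and all elements to the right are > 10.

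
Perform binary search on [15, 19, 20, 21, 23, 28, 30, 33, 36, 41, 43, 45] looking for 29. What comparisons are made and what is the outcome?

Binary search for 29 in [15, 19, 20, 21, 23, 28, 30, 33, 36, 41, 43, 45]:

lo=0, hi=11, mid=5, arr[mid]=28 -> 28 < 29, search right half
lo=6, hi=11, mid=8, arr[mid]=36 -> 36 > 29, search left half
lo=6, hi=7, mid=6, arr[mid]=30 -> 30 > 29, search left half
lo=6 > hi=5, target 29 not found

Binary search determines that 29 is not in the array after 3 comparisons. The search space was exhausted without finding the target.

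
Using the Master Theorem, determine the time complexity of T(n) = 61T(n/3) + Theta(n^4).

Master Theorem for T(n) = 61T(n/3) + O(n^4):

a = 61, b = 3, c = 4
log_b(a) = log_3(61) = 3.7419

Case 3: c = 4 > log_3(61) = 3.7419
T(n) = O(n^4) = O(n^4)

For T(n) = 61T(n/3) + O(n^4): log_3(61) = 3.7419. This is Case 3 of the Master Theorem (c > log_b(a), work dominated by root), giving O(n^4).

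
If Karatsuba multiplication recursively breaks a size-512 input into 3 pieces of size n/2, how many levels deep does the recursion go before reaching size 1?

For divide and conquer with division factor 2:

Problem sizes at each level:
Level 0: 512
Level 1: 256
Level 2: 128
Level 3: 64
Level 4: 32
Level 5: 16
Level 6: 8
Level 7: 4
Level 8: 2
Level 9: 1

The root is level 0 and the size-1 base case is level 9 (the tree spans levels 0 through 9, i.e. 10 levels counting the root), so the depth is the number of divisions: log_2(512) = 9

The recursion tree depth is log_2(512) = 9. At each level, the problem size is divided by 2, so it takes 9 divisions to reduce to a base case of size 1. The algorithm makes 3 recursive calls at each level.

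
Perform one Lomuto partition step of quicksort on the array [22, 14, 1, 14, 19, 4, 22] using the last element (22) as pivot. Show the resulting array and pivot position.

Lomuto partition with pivot = 22:

Initial array: [22, 14, 1, 14, 19, 4, 22]

arr[0]=22 <= 22: swap with position 0, array becomes [22, 14, 1, 14, 19, 4, 22]
arr[1]=14 <= 22: swap with position 1, array becomes [22, 14, 1, 14, 19, 4, 22]
arr[2]=1 <= 22: swap with position 2, array becomes [22, 14, 1, 14, 19, 4, 22]
arr[3]=14 <= 22: swap with position 3, array becomes [22, 14, 1, 14, 19, 4, 22]
arr[4]=19 <= 22: swap with position 4, array becomes [22, 14, 1, 14, 19, 4, 22]
arr[5]=4 <= 22: swap with position 5, array becomes [22, 14, 1, 14, 19, 4, 22]

Place pivot at position 6: [22, 14, 1, 14, 19, 4, 22]
Pivot position: 6

After partitioning with pivot 22, the array becomes [22, 14, 1, 14, 19, 4, 22]. The pivot is placed at index 6. All elements to the left of the pivot are <= 22, and all elements to the right are > 22.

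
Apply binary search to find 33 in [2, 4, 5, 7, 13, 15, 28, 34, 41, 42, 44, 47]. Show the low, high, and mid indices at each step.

Binary search for 33 in [2, 4, 5, 7, 13, 15, 28, 34, 41, 42, 44, 47]:

lo=0, hi=11, mid=5, arr[mid]=15 -> 15 < 33, search right half
lo=6, hi=11, mid=8, arr[mid]=41 -> 41 > 33, search left half
lo=6, hi=7, mid=6, arr[mid]=28 -> 28 < 33, search right half
lo=7, hi=7, mid=7, arr[mid]=34 -> 34 > 33, search left half
lo=7 > hi=6, target 33 not found

Binary search determines that 33 is not in the array after 4 comparisons. The search space was exhausted without finding the target.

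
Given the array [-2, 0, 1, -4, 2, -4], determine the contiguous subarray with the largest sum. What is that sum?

Using Kadane's algorithm on [-2, 0, 1, -4, 2, -4]:

Scanning through the array:
Position 1 (value 0): max_ending_here = 0, max_so_far = 0
Position 2 (value 1): max_ending_here = 1, max_so_far = 1
Position 3 (value -4): max_ending_here = -3, max_so_far = 1
Position 4 (value 2): max_ending_here = 2, max_so_far = 2
Position 5 (value -4): max_ending_here = -2, max_so_far = 2

Maximum subarray: [2]
Maximum sum: 2

The maximum subarray is [2] with sum 2. This subarray runs from index 4 to index 4.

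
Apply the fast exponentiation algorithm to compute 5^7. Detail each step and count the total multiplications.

Computing 5^7 by squaring (build up from 5^1; each line after the first costs one multiplication):

5^1 = 5
5^2 = (5^1)^2 = 5^2 = 25
5^3 = 5 * 5^2 = 5 * 25 = 125
5^6 = (5^3)^2 = 125^2 = 15625
5^7 = 5 * 5^6 = 5 * 15625 = 78125

Result: 78125
Multiplications needed: 4 (4 lines after 5^1)

5^7 = 78125. Using exponentiation by squaring, this requires 4 multiplications. The key idea: if the exponent is even, square the half-power; if odd, multiply by the base once.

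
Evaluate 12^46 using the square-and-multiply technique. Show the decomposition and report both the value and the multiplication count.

Computing 12^46 by squaring (build up from 12^1; each line after the first costs one multiplication):

12^1 = 12
12^2 = (12^1)^2 = 12^2 = 144
12^4 = (12^2)^2 = 144^2 = 20736
12^5 = 12 * 12^4 = 12 * 20736 = 248832
12^10 = (12^5)^2 = 248832^2 = 61917364224
12^11 = 12 * 12^10 = 12 * 61917364224 = 743008370688
12^22 = (12^11)^2 = 743008370688^2 = 552061438912436417593344
12^23 = 12 * 12^22 = 12 * 552061438912436417593344 = 6624737266949237011120128
12^46 = (12^23)^2 = 6624737266949237011120128^2 = 43887143856106046360568987631860370008329246736384

Result: 43887143856106046360568987631860370008329246736384
Multiplications needed: 8 (8 lines after 12^1)

12^46 = 43887143856106046360568987631860370008329246736384. Using exponentiation by squaring, this requires 8 multiplications. The key idea: if the exponent is even, square the half-power; if odd, multiply by the base once.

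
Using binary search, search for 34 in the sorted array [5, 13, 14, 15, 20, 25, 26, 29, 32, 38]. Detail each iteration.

Binary search for 34 in [5, 13, 14, 15, 20, 25, 26, 29, 32, 38]:

lo=0, hi=9, mid=4, arr[mid]=20 -> 20 < 34, search right half
lo=5, hi=9, mid=7, arr[mid]=29 -> 29 < 34, search right half
lo=8, hi=9, mid=8, arr[mid]=32 -> 32 < 34, search right half
lo=9, hi=9, mid=9, arr[mid]=38 -> 38 > 34, search left half
lo=9 > hi=8, target 34 not found

Binary search determines that 34 is not in the array after 4 comparisons. The search space was exhausted without finding the target.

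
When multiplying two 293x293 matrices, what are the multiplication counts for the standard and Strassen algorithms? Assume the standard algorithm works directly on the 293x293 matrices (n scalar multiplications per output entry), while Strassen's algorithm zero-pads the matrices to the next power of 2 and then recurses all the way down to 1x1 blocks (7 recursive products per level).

Matrix multiplication for 293x293 matrices:

Strassen's algorithm requires power-of-2 dimensions. Pad 293x293 to 512x512 (next power of 2).

Standard algorithm: 293^3 = 25153757 multiplications
Strassen's algorithm: 7^(log2(512)) = 7^9 = 40353607 multiplications
Difference: 25153757 - 40353607 = -15199850 (Strassen uses MORE here due to padding overhead — for small or just-over-power-of-2 n, padding can outweigh the per-level savings)

Standard: 25153757 multiplications (293^3). Strassen: 40353607 multiplications (7^9, after padding to 512x512). Strassen reduces 8 recursive multiplications to 7 at each level.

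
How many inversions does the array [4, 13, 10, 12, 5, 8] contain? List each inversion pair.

Finding inversions in [4, 13, 10, 12, 5, 8]:

(1, 2): arr[1]=13 > arr[2]=10
(1, 3): arr[1]=13 > arr[3]=12
(1, 4): arr[1]=13 > arr[4]=5
(1, 5): arr[1]=13 > arr[5]=8
(2, 4): arr[2]=10 > arr[4]=5
(2, 5): arr[2]=10 > arr[5]=8
(3, 4): arr[3]=12 > arr[4]=5
(3, 5): arr[3]=12 > arr[5]=8

Total inversions: 8

The array has 8 inversion(s): (1,2), (1,3), (1,4), (1,5), (2,4), (2,5), (3,4), (3,5). Each pair (i,j) satisfies i < j and arr[i] > arr[j].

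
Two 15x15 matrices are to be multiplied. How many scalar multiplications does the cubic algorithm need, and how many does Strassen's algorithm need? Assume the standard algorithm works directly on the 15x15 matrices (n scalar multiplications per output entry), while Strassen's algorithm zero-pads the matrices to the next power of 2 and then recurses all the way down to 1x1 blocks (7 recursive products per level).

Matrix multiplication for 15x15 matrices:

Strassen's algorithm requires power-of-2 dimensions. Pad 15x15 to 16x16 (next power of 2).

Standard algorithm: 15^3 = 3375 multiplications
Strassen's algorithm: 7^(log2(16)) = 7^4 = 2401 multiplications
Savings: 3375 - 2401 = 974 multiplications

Standard: 3375 multiplications (15^3). Strassen: 2401 multiplications (7^4, after padding to 16x16). Strassen reduces 8 recursive multiplications to 7 at each level.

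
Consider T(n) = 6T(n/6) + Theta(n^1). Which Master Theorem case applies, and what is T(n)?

Master Theorem for T(n) = 6T(n/6) + O(n^1):

a = 6, b = 6, c = 1
log_b(a) = log_6(6) = 1.0000

Case 2: c = 1 = log_6(6) = 1.0000
T(n) = O(n^1 log n) = O(n log n)

For T(n) = 6T(n/6) + O(n^1): log_6(6) = 1.0000. This is Case 2 of the Master Theorem (c = log_b(a), equal work at all levels), giving O(n log n).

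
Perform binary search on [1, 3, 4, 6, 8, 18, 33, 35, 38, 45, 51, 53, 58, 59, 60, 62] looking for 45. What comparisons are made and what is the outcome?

Binary search for 45 in [1, 3, 4, 6, 8, 18, 33, 35, 38, 45, 51, 53, 58, 59, 60, 62]:

lo=0, hi=15, mid=7, arr[mid]=35 -> 35 < 45, search right half
lo=8, hi=15, mid=11, arr[mid]=53 -> 53 > 45, search left half
lo=8, hi=10, mid=9, arr[mid]=45 -> Found target at index 9!

Binary search finds 45 at index 9 after 3 comparisons. The search repeatedly halves the search space by comparing with the middle element.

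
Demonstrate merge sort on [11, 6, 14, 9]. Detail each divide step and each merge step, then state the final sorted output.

Merge sort trace:

Split: [11, 6, 14, 9] -> [11, 6] and [14, 9]
  Split: [11, 6] -> [11] and [6]
  Merge: [11] + [6] -> [6, 11]
  Split: [14, 9] -> [14] and [9]
  Merge: [14] + [9] -> [9, 14]
Merge: [6, 11] + [9, 14] -> [6, 9, 11, 14]

Final sorted array: [6, 9, 11, 14]

The merge sort proceeds by recursively splitting the array and merging sorted halves.
After all merges, the sorted array is [6, 9, 11, 14].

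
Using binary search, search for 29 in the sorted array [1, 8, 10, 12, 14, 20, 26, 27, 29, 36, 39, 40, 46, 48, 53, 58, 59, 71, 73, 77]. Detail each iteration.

Binary search for 29 in [1, 8, 10, 12, 14, 20, 26, 27, 29, 36, 39, 40, 46, 48, 53, 58, 59, 71, 73, 77]:

lo=0, hi=19, mid=9, arr[mid]=36 -> 36 > 29, search left half
lo=0, hi=8, mid=4, arr[mid]=14 -> 14 < 29, search right half
lo=5, hi=8, mid=6, arr[mid]=26 -> 26 < 29, search right half
lo=7, hi=8, mid=7, arr[mid]=27 -> 27 < 29, search right half
lo=8, hi=8, mid=8, arr[mid]=29 -> Found target at index 8!

Binary search finds 29 at index 8 after 5 comparisons. The search repeatedly halves the search space by comparing with the middle element.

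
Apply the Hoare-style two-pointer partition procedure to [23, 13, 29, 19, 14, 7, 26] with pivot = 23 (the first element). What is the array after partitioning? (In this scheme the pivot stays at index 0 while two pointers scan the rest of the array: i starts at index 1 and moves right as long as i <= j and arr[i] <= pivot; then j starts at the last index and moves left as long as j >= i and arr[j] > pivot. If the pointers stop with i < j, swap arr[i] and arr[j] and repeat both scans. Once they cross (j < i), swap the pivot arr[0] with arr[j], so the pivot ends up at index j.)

Hoare-style two-pointer partition with pivot = 23:

Initial array: [23, 13, 29, 19, 14, 7, 26]

Pointers start at i = 1, j = 6.
i stops at index 2 (arr[2]=29 > 23), j stops at index 5 (arr[5]=7 <= 23): swap arr[2] and arr[5], array becomes [23, 13, 7, 19, 14, 29, 26]
i ends at 5, j ends at 4: the pointers have crossed (j < i), so scanning stops.

Swap pivot arr[0] with arr[4] to place pivot at position 4: [14, 13, 7, 19, 23, 29, 26]
Pivot position: 4

After partitioning with pivot 23, the array becomes [14, 13, 7, 19, 23, 29, 26]. The pivot is placed at index 4. All elements to the left of the pivot are <= 23, and all elements to the right are > 23.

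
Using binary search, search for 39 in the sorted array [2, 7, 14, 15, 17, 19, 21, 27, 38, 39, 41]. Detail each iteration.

Binary search for 39 in [2, 7, 14, 15, 17, 19, 21, 27, 38, 39, 41]:

lo=0, hi=10, mid=5, arr[mid]=19 -> 19 < 39, search right half
lo=6, hi=10, mid=8, arr[mid]=38 -> 38 < 39, search right half
lo=9, hi=10, mid=9, arr[mid]=39 -> Found target at index 9!

Binary search finds 39 at index 9 after 3 comparisons. The search repeatedly halves the search space by comparing with the middle element.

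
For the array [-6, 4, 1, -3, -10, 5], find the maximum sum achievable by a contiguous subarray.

Using Kadane's algorithm on [-6, 4, 1, -3, -10, 5]:

Scanning through the array:
Position 1 (value 4): max_ending_here = 4, max_so_far = 4
Position 2 (value 1): max_ending_here = 5, max_so_far = 5
Position 3 (value -3): max_ending_here = 2, max_so_far = 5
Position 4 (value -10): max_ending_here = -8, max_so_far = 5
Position 5 (value 5): max_ending_here = 5, max_so_far = 5

Maximum subarray: [4, 1]
Maximum sum: 5

The maximum subarray is [4, 1] with sum 5. This subarray runs from index 1 to index 2.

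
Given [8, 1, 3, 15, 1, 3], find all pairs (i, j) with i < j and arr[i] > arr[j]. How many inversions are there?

Finding inversions in [8, 1, 3, 15, 1, 3]:

(0, 1): arr[0]=8 > arr[1]=1
(0, 2): arr[0]=8 > arr[2]=3
(0, 4): arr[0]=8 > arr[4]=1
(0, 5): arr[0]=8 > arr[5]=3
(2, 4): arr[2]=3 > arr[4]=1
(3, 4): arr[3]=15 > arr[4]=1
(3, 5): arr[3]=15 > arr[5]=3

Total inversions: 7

The array has 7 inversion(s): (0,1), (0,2), (0,4), (0,5), (2,4), (3,4), (3,5). Each pair (i,j) satisfies i < j and arr[i] > arr[j].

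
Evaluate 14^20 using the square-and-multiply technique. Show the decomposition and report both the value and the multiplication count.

Computing 14^20 by squaring (build up from 14^1; each line after the first costs one multiplication):

14^1 = 14
14^2 = (14^1)^2 = 14^2 = 196
14^4 = (14^2)^2 = 196^2 = 38416
14^5 = 14 * 14^4 = 14 * 38416 = 537824
14^10 = (14^5)^2 = 537824^2 = 289254654976
14^20 = (14^10)^2 = 289254654976^2 = 83668255425284801560576

Result: 83668255425284801560576
Multiplications needed: 5 (5 lines after 14^1)

14^20 = 83668255425284801560576. Using exponentiation by squaring, this requires 5 multiplications. The key idea: if the exponent is even, square the half-power; if odd, multiply by the base once.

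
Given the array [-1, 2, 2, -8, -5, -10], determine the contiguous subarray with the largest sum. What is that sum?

Using Kadane's algorithm on [-1, 2, 2, -8, -5, -10]:

Scanning through the array:
Position 1 (value 2): max_ending_here = 2, max_so_far = 2
Position 2 (value 2): max_ending_here = 4, max_so_far = 4
Position 3 (value -8): max_ending_here = -4, max_so_far = 4
Position 4 (value -5): max_ending_here = -5, max_so_far = 4
Position 5 (value -10): max_ending_here = -10, max_so_far = 4

Maximum subarray: [2, 2]
Maximum sum: 4

The maximum subarray is [2, 2] with sum 4. This subarray runs from index 1 to index 2.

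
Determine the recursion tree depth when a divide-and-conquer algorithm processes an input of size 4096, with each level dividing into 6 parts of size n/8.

For divide and conquer with division factor 8:

Problem sizes at each level:
Level 0: 4096
Level 1: 512
Level 2: 64
Level 3: 8
Level 4: 1

The root is level 0 and the size-1 base case is level 4 (the tree spans levels 0 through 4, i.e. 5 levels counting the root), so the depth is the number of divisions: log_8(4096) = 4

The recursion tree depth is log_8(4096) = 4. At each level, the problem size is divided by 8, so it takes 4 divisions to reduce to a base case of size 1. The algorithm makes 6 recursive calls at each level.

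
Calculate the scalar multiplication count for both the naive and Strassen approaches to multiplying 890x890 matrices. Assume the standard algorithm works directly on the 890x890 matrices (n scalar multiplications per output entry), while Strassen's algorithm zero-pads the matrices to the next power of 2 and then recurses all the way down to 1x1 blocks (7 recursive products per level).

Matrix multiplication for 890x890 matrices:

Strassen's algorithm requires power-of-2 dimensions. Pad 890x890 to 1024x1024 (next power of 2).

Standard algorithm: 890^3 = 704969000 multiplications
Strassen's algorithm: 7^(log2(1024)) = 7^10 = 282475249 multiplications
Savings: 704969000 - 282475249 = 422493751 multiplications

Standard: 704969000 multiplications (890^3). Strassen: 282475249 multiplications (7^10, after padding to 1024x1024). Strassen reduces 8 recursive multiplications to 7 at each level.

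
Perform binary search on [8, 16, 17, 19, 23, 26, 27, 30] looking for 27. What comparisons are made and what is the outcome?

Binary search for 27 in [8, 16, 17, 19, 23, 26, 27, 30]:

lo=0, hi=7, mid=3, arr[mid]=19 -> 19 < 27, search right half
lo=4, hi=7, mid=5, arr[mid]=26 -> 26 < 27, search right half
lo=6, hi=7, mid=6, arr[mid]=27 -> Found target at index 6!

Binary search finds 27 at index 6 after 3 comparisons. The search repeatedly halves the search space by comparing with the middle element.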